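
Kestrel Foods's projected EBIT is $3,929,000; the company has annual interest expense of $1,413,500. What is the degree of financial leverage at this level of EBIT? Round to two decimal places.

Annual interest charges come to $1,413,500.00.
Degree of financial leverage = EBIT / (EBIT − interest) = $3,929,000 / $2,515,500.00 = 1.5619.

1.56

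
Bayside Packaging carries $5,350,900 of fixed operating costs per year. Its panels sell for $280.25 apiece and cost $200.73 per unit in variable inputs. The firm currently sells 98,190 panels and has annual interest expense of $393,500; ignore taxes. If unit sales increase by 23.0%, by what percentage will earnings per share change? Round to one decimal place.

Total contribution margin = 98,190 × $79.52 = $7,808,068.80.
Subtracting fixed costs: EBIT = $7,808,068.80 − $5,350,900 = $2,457,168.80.
Interest = $393,500.00, so EBIT − I = $2,063,668.80.
Degree of combined leverage = contribution ÷ (EBIT − I) = $7,808,068.80 ÷ $2,063,668.80 = 3.7836.
%ΔEPS = DCL × %ΔSales = 3.7836 × +23.0% = +87.0%.

+87.0%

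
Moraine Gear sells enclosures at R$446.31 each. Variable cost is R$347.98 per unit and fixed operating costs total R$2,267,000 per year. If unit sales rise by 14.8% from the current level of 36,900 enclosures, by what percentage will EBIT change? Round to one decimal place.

Total contribution margin = 36,900 × R$98.33 = R$3,628,377.00.
EBIT = R$3,628,377.00 − R$2,267,000 = R$1,361,377.00.
DOL = contribution ÷ EBIT = R$3,628,377.00 ÷ R$1,361,377.00 = 2.6652.
So EBIT moves 2.6652 × (+14.8%) = +39.4%.

+39.4%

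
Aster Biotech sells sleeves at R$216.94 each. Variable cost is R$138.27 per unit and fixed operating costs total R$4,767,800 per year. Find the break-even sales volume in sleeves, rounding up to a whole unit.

60,606 sleeves

Unit CM = price − variable cost = R$216.94 − R$138.27 = R$78.67.
Break-even Q = R$4,767,800 / R$78.67 = 60,605.06 → 60,606 sleeves.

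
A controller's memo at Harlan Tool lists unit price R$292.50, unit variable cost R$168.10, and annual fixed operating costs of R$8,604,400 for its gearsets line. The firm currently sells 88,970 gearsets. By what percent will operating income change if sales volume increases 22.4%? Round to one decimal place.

+100.6%

Contribution at this volume is 88,970 × R$124.40 = R$11,067,868.00.
Operating income = contribution − fixed costs = R$11,067,868.00 − R$8,604,400 = R$2,463,468.00.
DOL = contribution ÷ EBIT = R$11,067,868.00 ÷ R$2,463,468.00 = 4.4928.
%ΔEBIT = DOL × %ΔSales = 4.4928 × +22.4% = +100.6%.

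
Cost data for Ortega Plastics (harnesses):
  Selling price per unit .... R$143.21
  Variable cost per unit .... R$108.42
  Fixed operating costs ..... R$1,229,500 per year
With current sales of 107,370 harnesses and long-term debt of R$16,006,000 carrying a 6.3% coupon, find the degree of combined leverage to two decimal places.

2.49

At 107,370 units, contribution = 107,370 × R$34.79 = R$3,735,402.30.
Operating income = contribution − fixed costs = R$3,735,402.30 − R$1,229,500 = R$2,505,902.30. Interest = R$1,008,378.00.
DOL = R$3,735,402.30 ÷ R$2,505,902.30 = 1.4906; DFL = R$2,505,902.30 ÷ R$1,497,524.30 = 1.6734.
Combined leverage = 1.4906 × 1.6734 = 2.4944.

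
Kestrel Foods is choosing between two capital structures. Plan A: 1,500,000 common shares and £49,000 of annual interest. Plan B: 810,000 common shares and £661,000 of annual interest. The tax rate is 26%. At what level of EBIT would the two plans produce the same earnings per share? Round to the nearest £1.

At indifference, (EBIT − 49,000)(1 − t)/1,500,000 = (EBIT − 661,000)(1 − t)/810,000.
Cancelling (1 − t) and cross-multiplying: 810,000·(EBIT − 49,000) = 1,500,000·(EBIT − 661,000).
EBIT × (1,500,000 − 810,000) = 661,000 × 1,500,000 − 49,000 × 810,000 = 951,810,000,000, so EBIT = 951,810,000,000 ÷ 690,000 = 1,379,434.78.

£1,379,435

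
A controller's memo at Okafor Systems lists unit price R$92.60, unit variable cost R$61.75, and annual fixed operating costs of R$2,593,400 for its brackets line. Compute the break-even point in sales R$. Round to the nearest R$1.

Contribution margin per unit = R$92.60 − R$61.75 = R$30.85, a CM ratio of R$30.85 ÷ R$92.60 = 0.3332.
Break-even sales = FC ÷ CM ratio = R$2,593,400 × R$92.60 / R$30.85 = R$7,784,403.

R$7,784,403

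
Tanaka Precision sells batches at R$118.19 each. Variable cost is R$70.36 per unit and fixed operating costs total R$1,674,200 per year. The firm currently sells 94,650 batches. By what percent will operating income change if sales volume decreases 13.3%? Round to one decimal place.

Contribution at this volume is 94,650 × R$47.83 = R$4,527,109.50.
EBIT = R$4,527,109.50 − R$1,674,200 = R$2,852,909.50.
DOL = contribution ÷ EBIT = R$4,527,109.50 ÷ R$2,852,909.50 = 1.5868.
Operating income changes by 1.5868 × -13.3% = -21.1%.

-21.1%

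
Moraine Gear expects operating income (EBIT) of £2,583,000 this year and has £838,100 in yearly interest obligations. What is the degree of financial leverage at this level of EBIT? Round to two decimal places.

1.48

Interest = £838,100.00.
Degree of financial leverage = EBIT / (EBIT − interest) = £2,583,000 / £1,744,900.00 = 1.4803.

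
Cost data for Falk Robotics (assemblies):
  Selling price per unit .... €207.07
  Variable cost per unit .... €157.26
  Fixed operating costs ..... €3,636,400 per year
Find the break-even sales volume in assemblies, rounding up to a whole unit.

73,006 assemblies

Unit CM = price − variable cost = €207.07 − €157.26 = €49.81.
Units to break even: €3,636,400 ÷ €49.81 = 73,005.42, rounded up to 73,006.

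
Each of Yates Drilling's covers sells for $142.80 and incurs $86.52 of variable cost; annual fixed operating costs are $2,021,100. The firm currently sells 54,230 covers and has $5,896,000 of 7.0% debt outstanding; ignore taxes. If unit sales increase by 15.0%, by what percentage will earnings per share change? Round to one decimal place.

At 54,230 units, contribution = 54,230 × $56.28 = $3,052,064.40.
Subtracting fixed costs: EBIT = $3,052,064.40 − $2,021,100 = $1,030,964.40.
Interest = $412,720.00, so EBIT − I = $618,244.40.
Degree of combined leverage = contribution ÷ (EBIT − I) = $3,052,064.40 ÷ $618,244.40 = 4.9367.
EPS therefore changes by 4.9367 × (+15.0%) = +74.0%.

+74.0%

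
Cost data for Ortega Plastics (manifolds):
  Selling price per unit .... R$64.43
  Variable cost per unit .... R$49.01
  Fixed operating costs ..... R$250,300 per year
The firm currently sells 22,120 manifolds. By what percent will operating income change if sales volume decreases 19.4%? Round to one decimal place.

At 22,120 units, contribution = 22,120 × R$15.42 = R$341,090.40.
EBIT = R$341,090.40 − R$250,300 = R$90,790.40.
DOL = contribution ÷ EBIT = R$341,090.40 ÷ R$90,790.40 = 3.7569.
Operating income changes by 3.7569 × -19.4% = -72.9%.

-72.9%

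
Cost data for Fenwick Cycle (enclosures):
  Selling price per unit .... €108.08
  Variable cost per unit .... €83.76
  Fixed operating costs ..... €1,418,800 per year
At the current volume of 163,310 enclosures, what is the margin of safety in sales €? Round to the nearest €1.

Each unit contributes €108.08 − €83.76 = €24.32. Break-even units = €1,418,800 ÷ €24.32 = 58,338.82; break-even revenue = 58,338.82 × €108.08 = €6,305,259.21.
Current sales = 163,310 × €108.08 = €17,650,544.80.
Margin of safety = €17,650,544.80 − €6,305,259.21 = €11,345,286.

€11,345,286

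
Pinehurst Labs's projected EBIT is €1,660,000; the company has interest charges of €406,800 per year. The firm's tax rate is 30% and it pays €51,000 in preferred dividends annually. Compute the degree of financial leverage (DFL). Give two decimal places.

Interest = €406,800.00.
Pre-tax preferred-dividend burden = €51,000 ÷ (1 − 0.30) = €72,857.14.
DFL = EBIT ÷ [EBIT − I − D_p/(1−t)] = €1,660,000 ÷ [€1,660,000 − €406,800.00 − €72,857.14] = €1,660,000 ÷ €1,180,342.86 = 1.4064.

1.41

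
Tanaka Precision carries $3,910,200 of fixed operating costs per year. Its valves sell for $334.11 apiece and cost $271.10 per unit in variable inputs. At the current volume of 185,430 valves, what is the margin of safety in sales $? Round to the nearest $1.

$41,220,214

Unit CM = price − variable cost = $334.11 − $271.10 = $63.01. Break-even units = $3,910,200 ÷ $63.01 = 62,056.82; break-even revenue = 62,056.82 × $334.11 = $20,733,802.92.
Current sales = 185,430 × $334.11 = $61,954,017.30.
Margin of safety = $61,954,017.30 − $20,733,802.92 = $41,220,214.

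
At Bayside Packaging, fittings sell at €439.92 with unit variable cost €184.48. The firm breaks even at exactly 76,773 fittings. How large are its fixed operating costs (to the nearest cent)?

€19,610,895.12

Unit CM = price − variable cost = €439.92 − €184.48 = €255.44.
Fixed costs = break-even units × CM = 76,773 × €255.44 = €19,610,895.12.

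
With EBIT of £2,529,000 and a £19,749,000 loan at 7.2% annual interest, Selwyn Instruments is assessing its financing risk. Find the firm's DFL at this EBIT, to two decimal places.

2.28

Annual interest charges come to £1,421,928.00.
DFL = EBIT ÷ (EBIT − I) = £2,529,000 ÷ (£2,529,000 − £1,421,928.00) = £2,529,000 ÷ £1,107,072.00 = 2.2844.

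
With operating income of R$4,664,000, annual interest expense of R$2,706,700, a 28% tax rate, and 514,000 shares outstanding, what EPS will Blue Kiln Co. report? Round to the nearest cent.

Interest = R$2,706,700.00, so EBT = R$4,664,000 − R$2,706,700.00 = R$1,957,300.00.
After tax at 28%: net income = R$1,957,300.00 × 0.72 = R$1,409,256.00.
Per share: R$1,409,256.00 / 514,000 shares = R$2.74.

R$2.74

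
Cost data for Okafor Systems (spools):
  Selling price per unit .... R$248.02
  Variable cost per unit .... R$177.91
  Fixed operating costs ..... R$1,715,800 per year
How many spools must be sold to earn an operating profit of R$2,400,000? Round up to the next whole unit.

58,705 spools

Unit CM = price − variable cost = R$248.02 − R$177.91 = R$70.11.
Units = (FC + target) / CM = (R$1,715,800 + R$2,400,000) / R$70.11 = 58,704.89, so 58,705 spools.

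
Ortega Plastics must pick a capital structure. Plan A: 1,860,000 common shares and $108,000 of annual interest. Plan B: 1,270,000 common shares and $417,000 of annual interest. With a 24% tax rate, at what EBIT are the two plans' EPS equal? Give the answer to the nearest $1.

$1,082,136

At indifference, (EBIT − 108,000)(1 − t)/1,860,000 = (EBIT − 417,000)(1 − t)/1,270,000.
The (1 − t) factor cancels: (EBIT − 108,000) × 1,270,000 = (EBIT − 417,000) × 1,860,000.
Solving, EBIT = (417,000·1,860,000 − 108,000·1,270,000) / (1,860,000 − 1,270,000) = 638,460,000,000 / 590,000 = 1,082,135.59.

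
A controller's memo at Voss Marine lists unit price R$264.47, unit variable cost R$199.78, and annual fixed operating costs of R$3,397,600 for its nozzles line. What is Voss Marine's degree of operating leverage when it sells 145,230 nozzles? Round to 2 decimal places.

1.57

At 145,230 units, contribution = 145,230 × R$64.69 = R$9,394,928.70.
EBIT = R$9,394,928.70 − R$3,397,600 = R$5,997,328.70.
DOL = contribution ÷ EBIT = R$9,394,928.70 ÷ R$5,997,328.70 = 1.5665.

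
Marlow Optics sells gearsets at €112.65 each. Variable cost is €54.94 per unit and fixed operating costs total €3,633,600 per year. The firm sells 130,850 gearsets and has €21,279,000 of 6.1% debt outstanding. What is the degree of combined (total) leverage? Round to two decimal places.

2.88

Total contribution margin = 130,850 × €57.71 = €7,551,353.50.
Subtracting fixed costs: EBIT = €7,551,353.50 − €3,633,600 = €3,917,753.50. Interest = €1,298,019.00.
DOL = €7,551,353.50 ÷ €3,917,753.50 = 1.9275; DFL = €3,917,753.50 ÷ €2,619,734.50 = 1.4955.
DCL = DOL × DFL = 1.9275 × 1.4955 = 2.8826.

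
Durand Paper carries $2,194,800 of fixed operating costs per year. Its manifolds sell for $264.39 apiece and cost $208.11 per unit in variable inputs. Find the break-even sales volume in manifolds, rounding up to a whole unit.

Each unit contributes $264.39 − $208.11 = $56.28.
Break-even Q = $2,194,800 / $56.28 = 38,997.87 → 38,998 manifolds.

38,998 manifolds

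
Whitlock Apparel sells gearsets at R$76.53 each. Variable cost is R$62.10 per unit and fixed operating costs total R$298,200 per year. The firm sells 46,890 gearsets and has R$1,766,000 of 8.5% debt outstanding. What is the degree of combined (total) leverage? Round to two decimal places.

At 46,890 units, contribution = 46,890 × R$14.43 = R$676,622.70.
Subtracting fixed costs: EBIT = R$676,622.70 − R$298,200 = R$378,422.70. Interest = R$150,110.00, so EBIT − I = R$228,312.70.
Degree of total leverage = total CM / (EBIT − interest) = R$676,622.70 / R$228,312.70 = 2.9636.

2.96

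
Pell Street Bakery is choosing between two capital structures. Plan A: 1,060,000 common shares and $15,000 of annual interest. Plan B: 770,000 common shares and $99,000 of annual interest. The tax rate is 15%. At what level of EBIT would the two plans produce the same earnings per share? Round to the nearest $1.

$322,034

Set EPS_A = EPS_B: (EBIT − $15,000)(1 − 0.15) ÷ 1,060,000 = (EBIT − $99,000)(1 − 0.15) ÷ 770,000.
Cancelling (1 − t) and cross-multiplying: 770,000·(EBIT − 15,000) = 1,060,000·(EBIT − 99,000).
Solving, EBIT = (99,000·1,060,000 − 15,000·770,000) / (1,060,000 − 770,000) = 93,390,000,000 / 290,000 = 322,034.48.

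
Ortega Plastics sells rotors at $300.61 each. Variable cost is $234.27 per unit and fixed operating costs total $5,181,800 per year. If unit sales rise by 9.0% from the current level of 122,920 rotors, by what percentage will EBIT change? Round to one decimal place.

Contribution at this volume is 122,920 × $66.34 = $8,154,512.80.
Subtracting fixed costs: EBIT = $8,154,512.80 − $5,181,800 = $2,972,712.80.
DOL = contribution ÷ EBIT = $8,154,512.80 ÷ $2,972,712.80 = 2.7431.
Operating income changes by 2.7431 × +9.0% = +24.7%.

+24.7%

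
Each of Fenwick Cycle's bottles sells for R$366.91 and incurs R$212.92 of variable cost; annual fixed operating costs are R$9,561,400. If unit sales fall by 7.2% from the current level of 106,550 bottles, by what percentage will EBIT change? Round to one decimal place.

Contribution at this volume is 106,550 × R$153.99 = R$16,407,634.50.
Subtracting fixed costs: EBIT = R$16,407,634.50 − R$9,561,400 = R$6,846,234.50.
DOL = contribution ÷ EBIT = R$16,407,634.50 ÷ R$6,846,234.50 = 2.3966.
Operating income changes by 2.3966 × -7.2% = -17.3%.

-17.3%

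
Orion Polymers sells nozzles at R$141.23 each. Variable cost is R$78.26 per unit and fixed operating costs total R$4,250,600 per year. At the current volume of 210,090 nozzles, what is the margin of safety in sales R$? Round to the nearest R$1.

R$20,137,705

Contribution margin per unit = R$141.23 − R$78.26 = R$62.97. Break-even units = R$4,250,600 ÷ R$62.97 = 67,501.99; break-even revenue = 67,501.99 × R$141.23 = R$9,533,305.35.
Actual sales revenue = 210,090 × R$141.23 = R$29,671,010.70.
Margin of safety = R$29,671,010.70 − R$9,533,305.35 = R$20,137,705.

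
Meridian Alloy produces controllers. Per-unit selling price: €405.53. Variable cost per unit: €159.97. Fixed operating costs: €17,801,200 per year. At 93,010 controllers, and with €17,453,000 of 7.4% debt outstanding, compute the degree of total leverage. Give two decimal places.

6.10

Contribution at this volume is 93,010 × €245.56 = €22,839,535.60.
Subtracting fixed costs: EBIT = €22,839,535.60 − €17,801,200 = €5,038,335.60. Interest = €1,291,522.00, so EBIT − I = €3,746,813.60.
DCL = contribution ÷ (EBIT − I) = €22,839,535.60 ÷ €3,746,813.60 = 6.0957.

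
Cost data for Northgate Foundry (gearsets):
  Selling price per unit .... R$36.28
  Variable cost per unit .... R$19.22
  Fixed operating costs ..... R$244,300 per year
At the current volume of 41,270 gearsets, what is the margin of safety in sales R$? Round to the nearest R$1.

Unit CM = price − variable cost = R$36.28 − R$19.22 = R$17.06. Break-even units = R$244,300 ÷ R$17.06 = 14,320.05; break-even revenue = 14,320.05 × R$36.28 = R$519,531.30.
Actual sales revenue = 41,270 × R$36.28 = R$1,497,275.60.
Margin of safety = R$1,497,275.60 − R$519,531.30 = R$977,744.

R$977,744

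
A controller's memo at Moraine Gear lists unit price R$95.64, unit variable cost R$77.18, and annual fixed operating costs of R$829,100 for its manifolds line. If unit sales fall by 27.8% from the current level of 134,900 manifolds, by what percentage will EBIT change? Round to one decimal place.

-41.7%

At 134,900 units, contribution = 134,900 × R$18.46 = R$2,490,254.00.
Subtracting fixed costs: EBIT = R$2,490,254.00 − R$829,100 = R$1,661,154.00.
Degree of operating leverage = R$2,490,254.00 / R$1,661,154.00 = 1.4991.
%ΔEBIT = DOL × %ΔSales = 1.4991 × -27.8% = -41.7%.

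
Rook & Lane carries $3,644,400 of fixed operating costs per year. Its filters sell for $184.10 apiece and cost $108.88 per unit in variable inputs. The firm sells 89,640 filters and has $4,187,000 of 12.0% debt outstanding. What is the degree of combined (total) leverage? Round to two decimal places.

2.60

Contribution at this volume is 89,640 × $75.22 = $6,742,720.80.
EBIT = $6,742,720.80 − $3,644,400 = $3,098,320.80. Interest = $502,440.00.
DOL = $6,742,720.80 ÷ $3,098,320.80 = 2.1763; DFL = $3,098,320.80 ÷ $2,595,880.80 = 1.1936.
Combined leverage = 2.1763 × 1.1936 = 2.5976.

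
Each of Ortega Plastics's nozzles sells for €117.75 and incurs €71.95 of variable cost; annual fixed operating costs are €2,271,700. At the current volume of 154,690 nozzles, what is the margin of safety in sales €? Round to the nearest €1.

€12,374,296

Unit CM = price − variable cost = €117.75 − €71.95 = €45.80. Break-even units = €2,271,700 ÷ €45.80 = 49,600.44; break-even revenue = 49,600.44 × €117.75 = €5,840,451.42.
Current sales = 154,690 × €117.75 = €18,214,747.50.
Margin of safety = €18,214,747.50 − €5,840,451.42 = €12,374,296.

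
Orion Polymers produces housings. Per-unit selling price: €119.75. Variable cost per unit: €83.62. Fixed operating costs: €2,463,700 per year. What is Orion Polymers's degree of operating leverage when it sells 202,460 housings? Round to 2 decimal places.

Total contribution margin = 202,460 × €36.13 = €7,314,879.80.
Subtracting fixed costs: EBIT = €7,314,879.80 − €2,463,700 = €4,851,179.80.
So DOL = total CM / EBIT = €7,314,879.80 / €4,851,179.80 = 1.5079.

1.51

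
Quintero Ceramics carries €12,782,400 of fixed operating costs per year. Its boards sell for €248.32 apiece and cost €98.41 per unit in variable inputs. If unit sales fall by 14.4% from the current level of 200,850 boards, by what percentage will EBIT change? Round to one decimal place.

At 200,850 units, contribution = 200,850 × €149.91 = €30,109,423.50.
Subtracting fixed costs: EBIT = €30,109,423.50 − €12,782,400 = €17,327,023.50.
Degree of operating leverage = €30,109,423.50 / €17,327,023.50 = 1.7377.
Operating income changes by 1.7377 × -14.4% = -25.0%.

-25.0%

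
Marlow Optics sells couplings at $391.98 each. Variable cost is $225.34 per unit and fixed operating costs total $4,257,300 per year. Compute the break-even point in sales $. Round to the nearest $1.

CM per unit = $391.98 − $225.34 = $166.64; CM ratio = $166.64 / $391.98 = 0.4251.
Break-even sales = FC ÷ CM ratio = $4,257,300 × $391.98 / $166.64 = $10,014,261.

$10,014,261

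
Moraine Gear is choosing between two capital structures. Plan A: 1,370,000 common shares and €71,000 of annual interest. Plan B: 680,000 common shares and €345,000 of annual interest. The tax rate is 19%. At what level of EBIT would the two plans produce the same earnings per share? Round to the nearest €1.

€615,029

Set EPS_A = EPS_B: (EBIT − €71,000)(1 − 0.19) ÷ 1,370,000 = (EBIT − €345,000)(1 − 0.19) ÷ 680,000.
Cancelling (1 − t) and cross-multiplying: 680,000·(EBIT − 71,000) = 1,370,000·(EBIT − 345,000).
EBIT × (1,370,000 − 680,000) = 345,000 × 1,370,000 − 71,000 × 680,000 = 424,370,000,000, so EBIT = 424,370,000,000 ÷ 690,000 = 615,028.99.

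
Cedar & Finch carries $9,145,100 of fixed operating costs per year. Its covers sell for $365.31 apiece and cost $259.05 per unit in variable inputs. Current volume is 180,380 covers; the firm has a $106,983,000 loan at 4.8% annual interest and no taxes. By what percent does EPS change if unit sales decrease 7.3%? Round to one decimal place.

-28.6%

Contribution at this volume is 180,380 × $106.26 = $19,167,178.80.
Operating income = contribution − fixed costs = $19,167,178.80 − $9,145,100 = $10,022,078.80.
Interest = $5,135,184.00, so EBIT − I = $4,886,894.80.
Degree of combined leverage = contribution ÷ (EBIT − I) = $19,167,178.80 ÷ $4,886,894.80 = 3.9222.
EPS therefore changes by 3.9222 × (-7.3%) = -28.6%.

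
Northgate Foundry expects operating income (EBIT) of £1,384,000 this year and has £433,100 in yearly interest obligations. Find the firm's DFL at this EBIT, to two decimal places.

Annual interest charges come to £433,100.00.
Degree of financial leverage = EBIT / (EBIT − interest) = £1,384,000 / £950,900.00 = 1.4555.

1.46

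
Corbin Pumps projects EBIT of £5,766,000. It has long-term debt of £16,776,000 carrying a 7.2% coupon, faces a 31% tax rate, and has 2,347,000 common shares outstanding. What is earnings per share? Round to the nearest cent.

Interest = £1,207,872.00, so EBT = £5,766,000 − £1,207,872.00 = £4,558,128.00.
After tax at 31%: net income = £4,558,128.00 × 0.69 = £3,145,108.32.
Per share: £3,145,108.32 / 2,347,000 shares = £1.34.

£1.34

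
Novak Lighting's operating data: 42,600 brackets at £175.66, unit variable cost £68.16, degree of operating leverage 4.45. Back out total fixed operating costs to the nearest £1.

£3,550,399

At 42,600 units, contribution = 42,600 × £107.50 = £4,579,500.00.
Since DOL = CM ÷ EBIT, EBIT = £4,579,500.00 ÷ 4.45 = £1,029,101.12.
And FC = contribution − EBIT = £4,579,500.00 − £1,029,101.12 = £3,550,399.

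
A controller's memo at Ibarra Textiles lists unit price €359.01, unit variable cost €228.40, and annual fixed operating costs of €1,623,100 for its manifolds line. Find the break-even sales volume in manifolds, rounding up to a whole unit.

12,428 manifolds

Each unit contributes €359.01 − €228.40 = €130.61.
Break-even volume = fixed costs ÷ CM per unit = €1,623,100 ÷ €130.61 = 12,427.07, so 12,428 manifolds.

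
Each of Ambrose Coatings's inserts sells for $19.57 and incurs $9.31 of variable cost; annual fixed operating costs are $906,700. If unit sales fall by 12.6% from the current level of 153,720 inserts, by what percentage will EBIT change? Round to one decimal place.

-29.6%

Total contribution margin = 153,720 × $10.26 = $1,577,167.20.
EBIT = $1,577,167.20 − $906,700 = $670,467.20.
Degree of operating leverage = $1,577,167.20 / $670,467.20 = 2.3523.
%ΔEBIT = DOL × %ΔSales = 2.3523 × -12.6% = -29.6%.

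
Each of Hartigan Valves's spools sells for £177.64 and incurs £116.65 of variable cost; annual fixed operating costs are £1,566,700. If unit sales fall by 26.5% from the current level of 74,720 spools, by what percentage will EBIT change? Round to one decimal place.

At 74,720 units, contribution = 74,720 × £60.99 = £4,557,172.80.
Operating income = contribution − fixed costs = £4,557,172.80 − £1,566,700 = £2,990,472.80.
So DOL = total CM / EBIT = £4,557,172.80 / £2,990,472.80 = 1.5239.
Operating income changes by 1.5239 × -26.5% = -40.4%.

-40.4%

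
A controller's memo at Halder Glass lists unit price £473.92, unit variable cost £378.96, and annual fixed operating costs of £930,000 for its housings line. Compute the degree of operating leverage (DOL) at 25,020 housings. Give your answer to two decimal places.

1.64

At 25,020 units, contribution = 25,020 × £94.96 = £2,375,899.20.
Operating income = contribution − fixed costs = £2,375,899.20 − £930,000 = £1,445,899.20.
Degree of operating leverage = £2,375,899.20 / £1,445,899.20 = 1.6432.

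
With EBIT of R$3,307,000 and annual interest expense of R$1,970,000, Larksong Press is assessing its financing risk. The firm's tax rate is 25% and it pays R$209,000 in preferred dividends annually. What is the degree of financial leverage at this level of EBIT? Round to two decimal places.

Annual interest charges come to R$1,970,000.00.
Preferred dividends grossed up pre-tax: R$209,000 / (1 − 0.25) = R$278,666.67.
DFL = EBIT ÷ [EBIT − I − D_p/(1−t)] = R$3,307,000 ÷ [R$3,307,000 − R$1,970,000.00 − R$278,666.67] = R$3,307,000 ÷ R$1,058,333.33 = 3.1247.

3.12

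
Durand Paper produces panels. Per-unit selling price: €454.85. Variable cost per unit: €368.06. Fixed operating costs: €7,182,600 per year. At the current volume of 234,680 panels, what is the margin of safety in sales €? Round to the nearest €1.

Contribution margin per unit = €454.85 − €368.06 = €86.79. Break-even units = €7,182,600 ÷ €86.79 = 82,758.38; break-even revenue = 82,758.38 × €454.85 = €37,642,650.19.
Actual sales revenue = 234,680 × €454.85 = €106,744,198.00.
Margin of safety = €106,744,198.00 − €37,642,650.19 = €69,101,548.

€69,101,548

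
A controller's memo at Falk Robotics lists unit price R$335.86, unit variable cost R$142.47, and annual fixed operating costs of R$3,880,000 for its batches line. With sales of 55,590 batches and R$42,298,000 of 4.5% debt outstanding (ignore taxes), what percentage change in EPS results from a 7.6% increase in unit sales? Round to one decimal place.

+16.4%

Contribution at this volume is 55,590 × R$193.39 = R$10,750,550.10.
Subtracting fixed costs: EBIT = R$10,750,550.10 − R$3,880,000 = R$6,870,550.10.
After interest of R$1,903,410.00, pre-tax earnings = R$4,967,140.10.
DCL = total CM / (EBIT − I) = R$10,750,550.10 / R$4,967,140.10 = 2.1643.
%ΔEPS = DCL × %ΔSales = 2.1643 × +7.6% = +16.4%.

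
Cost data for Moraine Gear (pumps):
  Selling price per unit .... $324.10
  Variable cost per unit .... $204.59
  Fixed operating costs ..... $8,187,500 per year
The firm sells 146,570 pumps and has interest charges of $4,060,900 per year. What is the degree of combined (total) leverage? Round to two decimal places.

3.32

Total contribution margin = 146,570 × $119.51 = $17,516,580.70.
Subtracting fixed costs: EBIT = $17,516,580.70 − $8,187,500 = $9,329,080.70. Interest = $4,060,900.00.
DOL = $17,516,580.70 ÷ $9,329,080.70 = 1.8776; DFL = $9,329,080.70 ÷ $5,268,180.70 = 1.7708.
Combined leverage = 1.8776 × 1.7708 = 3.3249.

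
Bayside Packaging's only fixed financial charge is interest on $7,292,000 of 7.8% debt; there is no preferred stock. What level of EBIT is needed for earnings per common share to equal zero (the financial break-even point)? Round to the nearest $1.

$568,776

Annual interest = 7.8% × $7,292,000 = $568,776.00.
Without preferred stock the financial break-even is simply EBIT = interest = $568,776.00.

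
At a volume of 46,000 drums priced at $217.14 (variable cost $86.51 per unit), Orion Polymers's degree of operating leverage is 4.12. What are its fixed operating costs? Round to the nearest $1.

$4,550,490

Total contribution margin = 46,000 × $130.63 = $6,008,980.00.
Since DOL = CM ÷ EBIT, EBIT = $6,008,980.00 ÷ 4.12 = $1,458,490.29.
And FC = contribution − EBIT = $6,008,980.00 − $1,458,490.29 = $4,550,490.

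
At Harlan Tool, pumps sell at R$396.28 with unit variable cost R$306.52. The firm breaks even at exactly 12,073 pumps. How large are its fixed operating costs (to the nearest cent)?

R$1,083,672.48

Unit CM = price − variable cost = R$396.28 − R$306.52 = R$89.76.
Fixed costs = break-even units × CM = 12,073 × R$89.76 = R$1,083,672.48.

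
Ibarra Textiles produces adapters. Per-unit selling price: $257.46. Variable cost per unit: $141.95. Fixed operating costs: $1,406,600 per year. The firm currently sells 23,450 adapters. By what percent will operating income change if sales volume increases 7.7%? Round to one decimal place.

+16.0%

At 23,450 units, contribution = 23,450 × $115.51 = $2,708,709.50.
Operating income = contribution − fixed costs = $2,708,709.50 − $1,406,600 = $1,302,109.50.
So DOL = total CM / EBIT = $2,708,709.50 / $1,302,109.50 = 2.0802.
Operating income changes by 2.0802 × +7.7% = +16.0%.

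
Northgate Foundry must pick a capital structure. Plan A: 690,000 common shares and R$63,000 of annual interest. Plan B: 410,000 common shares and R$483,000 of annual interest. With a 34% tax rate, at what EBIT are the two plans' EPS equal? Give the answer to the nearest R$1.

R$1,098,000

At indifference, (EBIT − 63,000)(1 − t)/690,000 = (EBIT − 483,000)(1 − t)/410,000.
The (1 − t) factor cancels: (EBIT − 63,000) × 410,000 = (EBIT − 483,000) × 690,000.
EBIT × (690,000 − 410,000) = 483,000 × 690,000 − 63,000 × 410,000 = 307,440,000,000, so EBIT = 307,440,000,000 ÷ 280,000 = 1,098,000.00.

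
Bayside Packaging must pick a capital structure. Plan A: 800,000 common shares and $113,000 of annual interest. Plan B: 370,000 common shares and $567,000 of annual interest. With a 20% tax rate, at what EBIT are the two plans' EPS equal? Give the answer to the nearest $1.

$957,651

At indifference, (EBIT − 113,000)(1 − t)/800,000 = (EBIT − 567,000)(1 − t)/370,000.
The (1 − t) factor cancels: (EBIT − 113,000) × 370,000 = (EBIT − 567,000) × 800,000.
Solving, EBIT = (567,000·800,000 − 113,000·370,000) / (800,000 − 370,000) = 411,790,000,000 / 430,000 = 957,651.16.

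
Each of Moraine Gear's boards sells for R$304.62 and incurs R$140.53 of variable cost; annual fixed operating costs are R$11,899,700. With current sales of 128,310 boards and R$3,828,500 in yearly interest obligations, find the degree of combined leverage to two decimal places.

3.95

Contribution at this volume is 128,310 × R$164.09 = R$21,054,387.90.
EBIT = R$21,054,387.90 − R$11,899,700 = R$9,154,687.90. Interest = R$3,828,500.00, so EBIT − I = R$5,326,187.90.
Degree of total leverage = total CM / (EBIT − interest) = R$21,054,387.90 / R$5,326,187.90 = 3.9530.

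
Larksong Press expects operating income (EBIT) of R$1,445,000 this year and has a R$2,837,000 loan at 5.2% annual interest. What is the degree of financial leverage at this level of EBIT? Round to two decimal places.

1.11

Annual interest charges come to R$147,524.00.
Degree of financial leverage = EBIT / (EBIT − interest) = R$1,445,000 / R$1,297,476.00 = 1.1137.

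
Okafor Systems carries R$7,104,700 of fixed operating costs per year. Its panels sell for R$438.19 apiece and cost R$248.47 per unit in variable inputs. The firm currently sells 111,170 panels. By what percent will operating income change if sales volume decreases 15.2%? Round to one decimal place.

Total contribution margin = 111,170 × R$189.72 = R$21,091,172.40.
Subtracting fixed costs: EBIT = R$21,091,172.40 − R$7,104,700 = R$13,986,472.40.
So DOL = total CM / EBIT = R$21,091,172.40 / R$13,986,472.40 = 1.5080.
So EBIT moves 1.5080 × (-15.2%) = -22.9%.

-22.9%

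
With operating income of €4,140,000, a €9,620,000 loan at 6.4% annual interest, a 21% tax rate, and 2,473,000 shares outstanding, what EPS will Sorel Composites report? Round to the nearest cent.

Pre-tax income = €4,140,000 − €615,680.00 = €3,524,320.00.
After tax at 21%: net income = €3,524,320.00 × 0.79 = €2,784,212.80.
EPS = €2,784,212.80 ÷ 2,473,000 = €1.13.

€1.13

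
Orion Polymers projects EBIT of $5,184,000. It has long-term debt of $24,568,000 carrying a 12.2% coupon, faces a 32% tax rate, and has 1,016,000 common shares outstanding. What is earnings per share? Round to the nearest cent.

$1.46

Pre-tax income = $5,184,000 − $2,997,296.00 = $2,186,704.00.
Net income = $2,186,704.00 × (1 − 0.32) = $1,486,958.72.
EPS = $1,486,958.72 ÷ 1,016,000 = $1.46.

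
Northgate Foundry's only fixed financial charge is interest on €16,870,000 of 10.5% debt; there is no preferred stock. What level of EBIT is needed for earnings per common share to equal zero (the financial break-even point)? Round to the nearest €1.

Annual interest = 10.5% × €16,870,000 = €1,771,350.00.
With no preferred dividends, EPS = 0 when EBIT exactly covers interest, so the financial break-even EBIT is €1,771,350.00.

€1,771,350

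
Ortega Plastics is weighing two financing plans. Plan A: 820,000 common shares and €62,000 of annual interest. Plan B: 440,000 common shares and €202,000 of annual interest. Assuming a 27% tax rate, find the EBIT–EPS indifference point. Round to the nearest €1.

€364,105

At indifference, (EBIT − 62,000)(1 − t)/820,000 = (EBIT − 202,000)(1 − t)/440,000.
The (1 − t) factor cancels: (EBIT − 62,000) × 440,000 = (EBIT − 202,000) × 820,000.
Solving, EBIT = (202,000·820,000 − 62,000·440,000) / (820,000 − 440,000) = 138,360,000,000 / 380,000 = 364,105.26.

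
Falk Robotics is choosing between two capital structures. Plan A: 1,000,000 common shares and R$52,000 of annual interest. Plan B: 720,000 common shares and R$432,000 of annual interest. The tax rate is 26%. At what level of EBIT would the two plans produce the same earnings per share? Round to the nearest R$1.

Set EPS_A = EPS_B: (EBIT − R$52,000)(1 − 0.26) ÷ 1,000,000 = (EBIT − R$432,000)(1 − 0.26) ÷ 720,000.
Cancelling (1 − t) and cross-multiplying: 720,000·(EBIT − 52,000) = 1,000,000·(EBIT − 432,000).
Solving, EBIT = (432,000·1,000,000 − 52,000·720,000) / (1,000,000 − 720,000) = 394,560,000,000 / 280,000 = 1,409,142.86.

R$1,409,143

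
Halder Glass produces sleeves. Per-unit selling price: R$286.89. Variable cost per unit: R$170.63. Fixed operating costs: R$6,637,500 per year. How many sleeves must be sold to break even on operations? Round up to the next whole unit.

57,092 sleeves

Each unit contributes R$286.89 − R$170.63 = R$116.26.
Break-even volume = fixed costs ÷ CM per unit = R$6,637,500 ÷ R$116.26 = 57,091.86, so 57,092 sleeves.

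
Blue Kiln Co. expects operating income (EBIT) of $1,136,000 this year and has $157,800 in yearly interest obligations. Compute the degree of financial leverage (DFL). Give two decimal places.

Interest = $157,800.00.
DFL = EBIT ÷ (EBIT − I) = $1,136,000 ÷ ($1,136,000 − $157,800.00) = $1,136,000 ÷ $978,200.00 = 1.1613.

1.16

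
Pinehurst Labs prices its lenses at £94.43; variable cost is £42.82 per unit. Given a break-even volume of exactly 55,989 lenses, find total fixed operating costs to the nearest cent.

Each unit contributes £94.43 − £42.82 = £51.61.
Fixed costs = break-even units × CM = 55,989 × £51.61 = £2,889,592.29.

£2,889,592.29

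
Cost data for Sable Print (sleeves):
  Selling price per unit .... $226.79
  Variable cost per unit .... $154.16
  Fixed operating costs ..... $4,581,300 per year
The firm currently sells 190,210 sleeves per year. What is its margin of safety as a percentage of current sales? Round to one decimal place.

66.8%

Contribution margin per unit = $226.79 − $154.16 = $72.63. Break-even units = $4,581,300 ÷ $72.63 = 63,077.24; break-even revenue = 63,077.24 × $226.79 = $14,305,287.44.
Actual sales revenue = 190,210 × $226.79 = $43,137,725.90.
Margin of safety = ($43,137,725.90 − $14,305,287.44) ÷ $43,137,725.90 = 66.8%.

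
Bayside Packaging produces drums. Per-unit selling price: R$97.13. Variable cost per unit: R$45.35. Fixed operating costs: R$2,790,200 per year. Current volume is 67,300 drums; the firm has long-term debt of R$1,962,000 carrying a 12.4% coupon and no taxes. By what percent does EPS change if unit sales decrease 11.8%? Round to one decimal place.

-91.1%

At 67,300 units, contribution = 67,300 × R$51.78 = R$3,484,794.00.
Operating income = contribution − fixed costs = R$3,484,794.00 − R$2,790,200 = R$694,594.00.
Interest = R$243,288.00, so EBIT − I = R$451,306.00.
DCL = total CM / (EBIT − I) = R$3,484,794.00 / R$451,306.00 = 7.7216.
%ΔEPS = DCL × %ΔSales = 7.7216 × -11.8% = -91.1%.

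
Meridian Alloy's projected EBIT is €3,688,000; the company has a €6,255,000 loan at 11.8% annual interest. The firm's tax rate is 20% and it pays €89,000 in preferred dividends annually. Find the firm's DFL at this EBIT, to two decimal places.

Annual interest charges come to €738,090.00.
Pre-tax preferred-dividend burden = €89,000 ÷ (1 − 0.20) = €111,250.00.
DFL = EBIT ÷ [EBIT − I − D_p/(1−t)] = €3,688,000 ÷ [€3,688,000 − €738,090.00 − €111,250.00] = €3,688,000 ÷ €2,838,660.00 = 1.2992.

1.30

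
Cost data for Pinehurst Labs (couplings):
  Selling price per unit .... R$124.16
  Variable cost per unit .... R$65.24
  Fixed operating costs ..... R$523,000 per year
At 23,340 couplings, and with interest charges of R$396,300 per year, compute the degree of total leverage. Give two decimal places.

3.02

Contribution at this volume is 23,340 × R$58.92 = R$1,375,192.80.
Operating income = contribution − fixed costs = R$1,375,192.80 − R$523,000 = R$852,192.80. Interest = R$396,300.00.
DOL = R$1,375,192.80 ÷ R$852,192.80 = 1.6137; DFL = R$852,192.80 ÷ R$455,892.80 = 1.8693.
Combined leverage = 1.6137 × 1.8693 = 3.0165.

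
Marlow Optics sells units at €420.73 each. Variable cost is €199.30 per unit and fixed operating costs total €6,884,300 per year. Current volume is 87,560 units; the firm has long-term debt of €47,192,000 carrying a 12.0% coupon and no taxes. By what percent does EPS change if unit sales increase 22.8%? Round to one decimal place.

At 87,560 units, contribution = 87,560 × €221.43 = €19,388,410.80.
EBIT = €19,388,410.80 − €6,884,300 = €12,504,110.80.
Interest = €5,663,040.00, so EBIT − I = €6,841,070.80.
DCL = total CM / (EBIT − I) = €19,388,410.80 / €6,841,070.80 = 2.8341.
%ΔEPS = DCL × %ΔSales = 2.8341 × +22.8% = +64.6%.

+64.6%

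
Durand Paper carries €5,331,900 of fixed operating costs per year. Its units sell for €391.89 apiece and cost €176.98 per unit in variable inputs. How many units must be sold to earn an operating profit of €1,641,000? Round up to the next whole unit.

Contribution margin per unit = €391.89 − €176.98 = €214.91.
Units = (FC + target) / CM = (€5,331,900 + €1,641,000) / €214.91 = 32,445.67, so 32,446 units.

32,446 units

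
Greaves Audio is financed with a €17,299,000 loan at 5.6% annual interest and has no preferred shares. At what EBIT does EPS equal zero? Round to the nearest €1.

Annual interest = 5.6% × €17,299,000 = €968,744.00.
Without preferred stock the financial break-even is simply EBIT = interest = €968,744.00.

€968,744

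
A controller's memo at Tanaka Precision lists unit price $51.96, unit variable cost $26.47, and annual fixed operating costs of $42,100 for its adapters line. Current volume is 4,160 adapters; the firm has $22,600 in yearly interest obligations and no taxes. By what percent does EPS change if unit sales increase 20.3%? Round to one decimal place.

Contribution at this volume is 4,160 × $25.49 = $106,038.40.
Subtracting fixed costs: EBIT = $106,038.40 − $42,100 = $63,938.40.
Interest = $22,600.00, so EBIT − I = $41,338.40.
DCL = total CM / (EBIT − I) = $106,038.40 / $41,338.40 = 2.5651.
%ΔEPS = DCL × %ΔSales = 2.5651 × +20.3% = +52.1%.

+52.1%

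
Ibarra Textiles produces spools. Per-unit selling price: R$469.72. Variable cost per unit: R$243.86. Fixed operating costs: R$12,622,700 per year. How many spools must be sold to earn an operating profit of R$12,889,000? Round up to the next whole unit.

112,954 spools

Contribution margin per unit = R$469.72 − R$243.86 = R$225.86.
Need Q such that Q × R$225.86 − R$12,622,700 = R$12,889,000, i.e. Q = R$25,511,700 / R$225.86 = 112,953.60 → 112,954.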